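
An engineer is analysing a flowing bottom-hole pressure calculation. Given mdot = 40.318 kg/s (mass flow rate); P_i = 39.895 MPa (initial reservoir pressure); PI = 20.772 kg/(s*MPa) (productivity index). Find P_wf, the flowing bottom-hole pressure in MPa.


P_wf = P_i - mdot / PI
P_wf = 39.895 - 40.318 / 20.772
P_wf = 37.954 MPa


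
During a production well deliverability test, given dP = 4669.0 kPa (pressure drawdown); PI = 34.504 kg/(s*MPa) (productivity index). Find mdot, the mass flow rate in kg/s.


mdot = PI * dP / 1000
mdot = 34.504 * 4669.0 / 1000
mdot = 161.10 kg/s


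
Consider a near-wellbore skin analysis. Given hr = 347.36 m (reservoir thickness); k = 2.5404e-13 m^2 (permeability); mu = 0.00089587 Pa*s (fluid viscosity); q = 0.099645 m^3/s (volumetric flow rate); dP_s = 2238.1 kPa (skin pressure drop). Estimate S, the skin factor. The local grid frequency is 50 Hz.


S = dP_s * 1000 * 2*pi*k*hr / (q*mu)
S = 2238.1 * 1000 * 2*pi*2.5404e-13*347.36 / (0.099645*0.00089587)
S = 13.901


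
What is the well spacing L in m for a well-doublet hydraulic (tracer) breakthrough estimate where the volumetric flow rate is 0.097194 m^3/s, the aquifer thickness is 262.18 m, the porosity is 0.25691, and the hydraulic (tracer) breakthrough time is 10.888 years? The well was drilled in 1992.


L = sqrt(t_bt*365.25*86400*3*Qv / (pi*hr*phi))
L = sqrt(10.888*365.25*86400*3*0.097194 / (pi*262.18*0.25691))
L = 688.08 m


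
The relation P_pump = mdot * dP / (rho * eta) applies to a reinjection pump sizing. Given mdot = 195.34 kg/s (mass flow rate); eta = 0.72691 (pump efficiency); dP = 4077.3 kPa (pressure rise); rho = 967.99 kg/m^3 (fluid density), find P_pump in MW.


P_pump = mdot * dP / (rho * eta)
P_pump = 195.34 * 4077.3 / (967.99 * 0.72691)
P_pump = 1131.911 kW
Convert: 1131.911 kW * 0.001 = 1.1319 MW
P_pump = 1.1319 MW


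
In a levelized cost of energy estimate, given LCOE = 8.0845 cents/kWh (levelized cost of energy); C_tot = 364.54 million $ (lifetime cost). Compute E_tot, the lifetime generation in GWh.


E_tot = C_tot / LCOE * 100
E_tot = 364.54 / 8.0845 * 100
E_tot = 4509.1 GWh


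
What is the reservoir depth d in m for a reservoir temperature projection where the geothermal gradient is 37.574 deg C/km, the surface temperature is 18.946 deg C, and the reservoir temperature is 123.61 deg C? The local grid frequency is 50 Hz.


d = (T_res - T_surf) / grad * 1000
d = (123.61 - 18.946) / 37.574 * 1000
d = 2785.5 m


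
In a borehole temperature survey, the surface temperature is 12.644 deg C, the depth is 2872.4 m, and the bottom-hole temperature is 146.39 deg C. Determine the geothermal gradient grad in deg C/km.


grad = (T_d - T_surf) / d * 1000
grad = (146.39 - 12.644) / 2872.4 * 1000
grad = 46.562 deg C/km


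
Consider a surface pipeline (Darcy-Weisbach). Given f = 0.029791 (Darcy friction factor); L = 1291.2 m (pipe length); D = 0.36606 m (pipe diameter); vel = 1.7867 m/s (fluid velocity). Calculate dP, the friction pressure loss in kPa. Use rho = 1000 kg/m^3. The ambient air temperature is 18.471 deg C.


dP = f * (L/D) * (rho*vel^2/2) / 1000
dP = 0.029791 * (1291.2/0.36606) * (1000*1.7867^2/2) / 1000
dP = 167.73 kPa


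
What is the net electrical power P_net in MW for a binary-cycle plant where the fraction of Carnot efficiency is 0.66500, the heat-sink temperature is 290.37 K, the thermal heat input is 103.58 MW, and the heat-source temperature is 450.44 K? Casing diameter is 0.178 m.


Step 1: eta = (1 - Tc/Th)*f = (1 - 290.37/450.44)*0.665 = 0.2363168
Step 2: P_net = eta * Q_in = 0.2363168 * 103.58 = 24.478 MW
P_net = 24.478 MW


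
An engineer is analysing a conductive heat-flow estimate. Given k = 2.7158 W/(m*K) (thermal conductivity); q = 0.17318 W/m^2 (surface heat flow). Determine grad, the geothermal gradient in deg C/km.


grad = q * 1000 / k
grad = 0.17318 * 1000 / 2.7158
grad = 63.768 deg C/km


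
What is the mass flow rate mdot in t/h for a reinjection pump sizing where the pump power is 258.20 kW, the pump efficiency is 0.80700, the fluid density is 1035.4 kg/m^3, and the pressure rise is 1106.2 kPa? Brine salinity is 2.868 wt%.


mdot = P_pump * rho * eta / dP
mdot = 258.20 * 1035.4 * 0.80700 / 1106.2
mdot = 195.0313 kg/s
Convert: 195.0313 kg/s * 3.6 = 702.11 t/h
mdot = 702.11 t/h


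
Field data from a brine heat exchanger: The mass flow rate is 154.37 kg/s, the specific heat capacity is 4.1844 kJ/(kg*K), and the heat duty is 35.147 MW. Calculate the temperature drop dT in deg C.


dT = Q * 1000 / (mdot * cp)
dT = 35.147 * 1000 / (154.37 * 4.1844)
dT = 54.41168 K
Convert (temperature difference, 1 K = 1 deg C): 54.41168 K = 54.41168 deg C
dT = 54.412 deg C


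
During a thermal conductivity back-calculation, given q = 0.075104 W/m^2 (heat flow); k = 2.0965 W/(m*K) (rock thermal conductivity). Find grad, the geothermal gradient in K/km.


grad = q / k * 1000
grad = 0.075104 / 2.0965 * 1000
grad = 35.82352 deg C/km
Convert: 35.82352 deg C/km * 1.0 = 35.824 K/km
grad = 35.824 K/km


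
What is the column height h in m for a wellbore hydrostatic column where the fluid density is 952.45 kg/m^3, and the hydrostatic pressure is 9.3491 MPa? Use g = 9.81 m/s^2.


h = P * 1e6 / (g * rho)
h = 9.3491 * 1e6 / (9.81 * 952.45)
h = 1000.6 m


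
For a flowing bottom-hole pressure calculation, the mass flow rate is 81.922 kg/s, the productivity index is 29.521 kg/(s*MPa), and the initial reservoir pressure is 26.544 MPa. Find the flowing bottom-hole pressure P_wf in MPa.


P_wf = P_i - mdot / PI
P_wf = 26.544 - 81.922 / 29.521
P_wf = 23.769 MPa


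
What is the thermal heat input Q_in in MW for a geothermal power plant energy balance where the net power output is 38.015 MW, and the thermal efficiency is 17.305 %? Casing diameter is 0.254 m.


Q_in = W_net / (eta / 100)
Q_in = 38.015 / (17.305 / 100)
Q_in = 219.68 MW


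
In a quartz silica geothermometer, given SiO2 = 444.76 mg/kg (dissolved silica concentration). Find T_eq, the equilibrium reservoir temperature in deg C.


T_eq = 1309 / (5.19 - log10(SiO2)) - 273.15
T_eq = 1309 / (5.19 - log10(444.76)) - 273.15
T_eq = 241.82 deg C


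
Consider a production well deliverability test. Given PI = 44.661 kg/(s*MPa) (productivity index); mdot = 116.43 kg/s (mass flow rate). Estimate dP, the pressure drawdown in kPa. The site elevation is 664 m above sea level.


dP = mdot * 1000 / PI
dP = 116.43 * 1000 / 44.661
dP = 2607.0 kPa


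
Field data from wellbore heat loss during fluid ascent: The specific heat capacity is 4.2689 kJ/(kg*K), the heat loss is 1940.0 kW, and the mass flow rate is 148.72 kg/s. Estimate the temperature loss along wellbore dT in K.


dT = Q_loss / (mdot * cp)
dT = 1940.0 / (148.72 * 4.2689)
dT = 3.0557 K


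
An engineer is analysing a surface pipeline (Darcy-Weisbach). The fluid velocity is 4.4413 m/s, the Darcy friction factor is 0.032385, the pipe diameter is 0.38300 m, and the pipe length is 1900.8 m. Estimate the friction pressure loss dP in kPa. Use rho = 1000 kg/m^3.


dP = f * (L/D) * (rho*vel^2/2) / 1000
dP = 0.032385 * (1900.8/0.38300) * (1000*4.4413^2/2) / 1000
dP = 1585.2 kPa


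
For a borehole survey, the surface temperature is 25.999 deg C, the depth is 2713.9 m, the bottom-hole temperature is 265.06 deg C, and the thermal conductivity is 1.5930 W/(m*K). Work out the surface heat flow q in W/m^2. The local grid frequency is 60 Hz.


Step 1: grad = (T_d - T_surf)/d * 1000 = (265.06 - 25.999)/2713.9 * 1000 = 88.08762 deg C/km
Step 2: q = k * grad / 1000 = 1.593 * 88.08762 / 1000 = 0.14032 W/m^2
q = 0.14032 W/m^2


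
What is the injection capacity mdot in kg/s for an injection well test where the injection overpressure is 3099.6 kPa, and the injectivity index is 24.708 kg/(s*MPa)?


mdot = II * dP / 1000
mdot = 24.708 * 3099.6 / 1000
mdot = 76.585 kg/s


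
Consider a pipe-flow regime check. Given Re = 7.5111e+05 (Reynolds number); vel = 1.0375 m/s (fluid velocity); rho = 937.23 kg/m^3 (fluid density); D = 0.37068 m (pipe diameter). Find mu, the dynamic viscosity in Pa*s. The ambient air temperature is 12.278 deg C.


mu = rho * vel * D / Re
mu = 937.23 * 1.0375 * 0.37068 / 7.5111e+05
mu = 0.00047988 Pa*s


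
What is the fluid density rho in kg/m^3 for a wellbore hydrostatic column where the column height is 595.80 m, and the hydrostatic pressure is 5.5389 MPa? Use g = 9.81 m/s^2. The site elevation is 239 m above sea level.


rho = P * 1e6 / (g * h)
rho = 5.5389 * 1e6 / (9.81 * 595.80)
rho = 947.66 kg/m^3


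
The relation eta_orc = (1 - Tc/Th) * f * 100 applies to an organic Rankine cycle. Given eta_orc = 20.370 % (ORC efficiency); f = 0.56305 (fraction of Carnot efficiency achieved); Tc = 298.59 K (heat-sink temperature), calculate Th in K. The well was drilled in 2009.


Th = Tc / (1 - (eta_orc/100)/f)
Th = 298.59 / (1 - (20.370/100)/0.56305)
Th = 467.85 K


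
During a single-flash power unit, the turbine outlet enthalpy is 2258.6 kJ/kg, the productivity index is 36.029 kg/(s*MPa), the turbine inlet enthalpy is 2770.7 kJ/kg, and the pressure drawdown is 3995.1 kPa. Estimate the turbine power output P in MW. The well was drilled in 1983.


Step 1: mdot = PI * dP / 1000 = 36.029 * 3995.1 / 1000 = 143.9395 kg/s
Step 2: P = mdot*(h_in - h_out)/1000 = 143.9395*(2770.7 - 2258.6)/1000 = 73.711 MW
P = 73.711 MW


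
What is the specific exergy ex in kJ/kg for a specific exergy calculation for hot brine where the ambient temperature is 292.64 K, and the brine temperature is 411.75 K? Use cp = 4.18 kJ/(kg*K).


ex = cp * ((T_b - T_0) - T_0 * ln(T_b/T_0))
ex = 4.18 * ((411.75 - 292.64) - 292.64 * ln(411.75/292.64))
ex = 80.178 kJ/kg


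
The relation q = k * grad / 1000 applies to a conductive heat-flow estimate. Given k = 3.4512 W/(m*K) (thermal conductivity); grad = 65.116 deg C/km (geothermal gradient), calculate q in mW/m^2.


q = k * grad / 1000
q = 3.4512 * 65.116 / 1000
q = 0.2247283 W/m^2
Convert: 0.2247283 W/m^2 * 1000.0 = 224.73 mW/m^2
q = 224.73 mW/m^2


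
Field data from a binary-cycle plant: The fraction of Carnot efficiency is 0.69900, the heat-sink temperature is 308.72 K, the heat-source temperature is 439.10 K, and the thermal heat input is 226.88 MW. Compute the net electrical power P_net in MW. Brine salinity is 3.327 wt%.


Step 1: eta = (1 - Tc/Th)*f = (1 - 308.72/439.1)*0.699 = 0.2075509
Step 2: P_net = eta * Q_in = 0.2075509 * 226.88 = 47.089 MW
P_net = 47.089 MW


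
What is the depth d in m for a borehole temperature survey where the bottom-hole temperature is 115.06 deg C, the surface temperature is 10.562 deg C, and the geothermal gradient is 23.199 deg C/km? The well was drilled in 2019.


d = (T_d - T_surf) / grad * 1000
d = (115.06 - 10.562) / 23.199 * 1000
d = 4504.4 m


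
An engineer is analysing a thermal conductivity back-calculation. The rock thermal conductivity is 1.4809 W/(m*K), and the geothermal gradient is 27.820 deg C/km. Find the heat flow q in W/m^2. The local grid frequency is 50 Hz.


q = k * grad / 1000
q = 1.4809 * 27.820 / 1000
q = 0.041199 W/m^2


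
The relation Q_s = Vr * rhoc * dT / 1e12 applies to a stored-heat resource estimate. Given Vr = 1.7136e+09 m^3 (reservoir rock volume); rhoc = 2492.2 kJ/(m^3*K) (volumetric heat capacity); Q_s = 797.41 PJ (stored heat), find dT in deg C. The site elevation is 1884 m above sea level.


dT = Q_s * 1e12 / (Vr * rhoc)
dT = 797.41 * 1e12 / (1.7136e+09 * 2492.2)
dT = 186.7194 K
Convert (temperature difference, 1 K = 1 deg C): 186.7194 K = 186.7194 deg C
dT = 186.72 deg C


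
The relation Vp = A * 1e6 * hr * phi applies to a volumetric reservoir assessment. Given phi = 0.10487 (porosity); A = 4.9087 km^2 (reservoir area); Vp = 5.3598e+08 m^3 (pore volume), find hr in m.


hr = Vp / (A * 1e6 * phi)
hr = 5.3598e+08 / (4.9087 * 1e6 * 0.10487)
hr = 1041.2 m


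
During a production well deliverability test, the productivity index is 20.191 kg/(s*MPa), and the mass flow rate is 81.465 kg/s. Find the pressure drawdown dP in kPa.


dP = mdot * 1000 / PI
dP = 81.465 * 1000 / 20.191
dP = 4034.7 kPa


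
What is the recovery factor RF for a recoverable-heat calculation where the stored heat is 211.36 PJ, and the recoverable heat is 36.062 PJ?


RF = Q_rec / Q_s
RF = 36.062 / 211.36
RF = 0.17062


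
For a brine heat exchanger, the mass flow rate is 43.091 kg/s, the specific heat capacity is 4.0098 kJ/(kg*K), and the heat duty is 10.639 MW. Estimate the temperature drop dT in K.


dT = Q * 1000 / (mdot * cp)
dT = 10.639 * 1000 / (43.091 * 4.0098)
dT = 61.573 K


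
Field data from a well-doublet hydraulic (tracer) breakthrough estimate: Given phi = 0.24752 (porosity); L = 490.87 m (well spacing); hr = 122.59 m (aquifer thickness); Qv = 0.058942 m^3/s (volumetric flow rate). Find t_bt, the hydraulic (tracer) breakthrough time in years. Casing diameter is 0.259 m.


t_bt = pi * hr * phi * L^2 / (3 * Qv) / (365.25*86400)
t_bt = pi * 122.59 * 0.24752 * 490.87^2 / (3 * 0.058942) / (365.25*86400)
t_bt = 4.1162 years


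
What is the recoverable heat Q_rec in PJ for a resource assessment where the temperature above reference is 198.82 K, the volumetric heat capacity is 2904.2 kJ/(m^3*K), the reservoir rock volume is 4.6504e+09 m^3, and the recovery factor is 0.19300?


Step 1: Q_s = Vr*rhoc*dT/1e12 = 4.6504e+09*2904.2*198.82/1e12 = 2685.202 PJ
Step 2: Q_rec = Q_s * RF = 2685.202 * 0.193 = 518.24 PJ
Q_rec = 518.24 PJ


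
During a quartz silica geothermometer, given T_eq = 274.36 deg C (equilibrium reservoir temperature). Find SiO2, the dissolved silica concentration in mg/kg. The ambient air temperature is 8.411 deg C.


SiO2 = 10^(5.19 - 1309/(T_eq + 273.15))
SiO2 = 10^(5.19 - 1309/(274.36 + 273.15))
SiO2 = 629.76 mg/kg


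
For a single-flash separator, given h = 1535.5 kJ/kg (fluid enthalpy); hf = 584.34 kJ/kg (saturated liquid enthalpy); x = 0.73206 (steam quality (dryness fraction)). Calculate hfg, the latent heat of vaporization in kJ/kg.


hfg = (h - hf) / x
hfg = (1535.5 - 584.34) / 0.73206
hfg = 1299.3 kJ/kg


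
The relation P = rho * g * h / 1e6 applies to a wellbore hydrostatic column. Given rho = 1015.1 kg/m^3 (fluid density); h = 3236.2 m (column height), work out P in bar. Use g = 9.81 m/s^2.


P = rho * g * h / 1e6
P = 1015.1 * 9.81 * 3236.2 / 1e6
P = 32.22650 MPa
Convert: 32.22650 MPa * 10.0 = 322.26 bar
P = 322.26 bar


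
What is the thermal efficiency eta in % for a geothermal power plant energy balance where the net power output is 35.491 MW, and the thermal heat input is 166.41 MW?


eta = W_net / Q_in * 100
eta = 35.491 / 166.41 * 100
eta = 21.327 %


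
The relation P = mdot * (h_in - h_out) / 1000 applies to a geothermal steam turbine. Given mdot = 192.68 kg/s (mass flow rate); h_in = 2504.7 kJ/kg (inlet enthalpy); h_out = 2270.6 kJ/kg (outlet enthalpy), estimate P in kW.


P = mdot * (h_in - h_out) / 1000
P = 192.68 * (2504.7 - 2270.6) / 1000
P = 45.10639 MW
Convert: 45.10639 MW * 1000.0 = 45106 kW
P = 45106 kW


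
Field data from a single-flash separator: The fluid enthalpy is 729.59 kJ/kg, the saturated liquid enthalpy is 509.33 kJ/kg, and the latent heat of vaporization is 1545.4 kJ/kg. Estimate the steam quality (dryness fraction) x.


x = (h - hf) / hfg
x = (729.59 - 509.33) / 1545.4
x = 0.14253


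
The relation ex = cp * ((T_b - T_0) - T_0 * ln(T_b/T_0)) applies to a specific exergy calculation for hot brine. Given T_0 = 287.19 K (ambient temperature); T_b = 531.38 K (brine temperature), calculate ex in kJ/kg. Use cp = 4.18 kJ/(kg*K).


ex = cp * ((T_b - T_0) - T_0 * ln(T_b/T_0))
ex = 4.18 * ((531.38 - 287.19) - 287.19 * ln(531.38/287.19))
ex = 282.03 kJ/kg


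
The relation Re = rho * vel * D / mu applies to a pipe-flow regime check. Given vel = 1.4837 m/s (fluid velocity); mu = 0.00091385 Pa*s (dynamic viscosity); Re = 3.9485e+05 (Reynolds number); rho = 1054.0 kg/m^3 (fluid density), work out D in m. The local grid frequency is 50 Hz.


D = Re * mu / (rho * vel)
D = 3.9485e+05 * 0.00091385 / (1054.0 * 1.4837)
D = 0.23074 m


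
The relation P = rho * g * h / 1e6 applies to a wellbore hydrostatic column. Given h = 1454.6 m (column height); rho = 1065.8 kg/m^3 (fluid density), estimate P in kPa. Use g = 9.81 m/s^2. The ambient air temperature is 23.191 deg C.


P = rho * g * h / 1e6
P = 1065.8 * 9.81 * 1454.6 / 1e6
P = 15.20857 MPa
Convert: 15.20857 MPa * 1000.0 = 15209 kPa
P = 15209 kPa


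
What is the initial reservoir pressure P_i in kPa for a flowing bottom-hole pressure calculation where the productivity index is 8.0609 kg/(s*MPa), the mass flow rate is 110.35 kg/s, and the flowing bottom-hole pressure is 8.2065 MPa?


P_i = P_wf + mdot / PI
P_i = 8.2065 + 110.35 / 8.0609
P_i = 21.89604 MPa
Convert: 21.89604 MPa * 1000.0 = 21896 kPa
P_i = 21896 kPa


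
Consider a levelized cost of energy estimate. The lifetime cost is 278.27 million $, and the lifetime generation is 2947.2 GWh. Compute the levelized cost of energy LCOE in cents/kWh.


LCOE = C_tot / E_tot * 100
LCOE = 278.27 / 2947.2 * 100
LCOE = 9.4418 cents/kWh


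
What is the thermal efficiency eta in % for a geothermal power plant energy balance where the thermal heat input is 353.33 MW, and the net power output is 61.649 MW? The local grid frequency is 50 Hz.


eta = W_net / Q_in * 100
eta = 61.649 / 353.33 * 100
eta = 17.448 %


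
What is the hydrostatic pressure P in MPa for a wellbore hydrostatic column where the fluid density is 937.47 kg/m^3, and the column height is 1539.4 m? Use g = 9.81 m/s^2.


P = rho * g * h / 1e6
P = 937.47 * 9.81 * 1539.4 / 1e6
P = 14.157 MPa


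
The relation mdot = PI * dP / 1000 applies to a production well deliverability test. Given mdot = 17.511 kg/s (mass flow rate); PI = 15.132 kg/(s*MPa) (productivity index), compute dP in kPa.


dP = mdot * 1000 / PI
dP = 17.511 * 1000 / 15.132
dP = 1157.2 kPa


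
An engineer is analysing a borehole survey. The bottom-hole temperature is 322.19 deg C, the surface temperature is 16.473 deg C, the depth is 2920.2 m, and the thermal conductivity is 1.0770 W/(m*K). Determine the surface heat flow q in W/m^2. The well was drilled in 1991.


Step 1: grad = (T_d - T_surf)/d * 1000 = (322.19 - 16.473)/2920.2 * 1000 = 104.6904 deg C/km
Step 2: q = k * grad / 1000 = 1.077 * 104.6904 / 1000 = 0.11275 W/m^2
q = 0.11275 W/m^2


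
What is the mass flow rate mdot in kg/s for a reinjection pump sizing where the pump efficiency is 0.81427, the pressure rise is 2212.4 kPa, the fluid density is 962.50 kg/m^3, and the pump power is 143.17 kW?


mdot = P_pump * rho * eta / dP
mdot = 143.17 * 962.50 * 0.81427 / 2212.4
mdot = 50.717 kg/s


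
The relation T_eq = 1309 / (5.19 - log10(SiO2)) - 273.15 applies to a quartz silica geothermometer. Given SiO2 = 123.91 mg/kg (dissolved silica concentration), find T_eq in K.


T_eq = 1309 / (5.19 - log10(SiO2)) - 273.15
T_eq = 1309 / (5.19 - log10(123.91)) - 273.15
T_eq = 149.5316 deg C
Convert to K: 149.5316 + 273.15 = 422.68 K
T_eq = 422.68 K


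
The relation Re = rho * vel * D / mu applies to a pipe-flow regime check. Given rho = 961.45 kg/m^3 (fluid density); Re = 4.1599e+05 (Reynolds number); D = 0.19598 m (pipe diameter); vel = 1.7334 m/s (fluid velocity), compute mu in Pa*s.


mu = rho * vel * D / Re
mu = 961.45 * 1.7334 * 0.19598 / 4.1599e+05
mu = 0.00078515 Pa*s


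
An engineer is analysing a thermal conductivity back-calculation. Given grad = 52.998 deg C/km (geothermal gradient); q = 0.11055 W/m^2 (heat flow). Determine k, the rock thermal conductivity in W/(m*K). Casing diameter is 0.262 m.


k = q / (grad / 1000)
k = 0.11055 / (52.998 / 1000)
k = 2.0859 W/(m*K)


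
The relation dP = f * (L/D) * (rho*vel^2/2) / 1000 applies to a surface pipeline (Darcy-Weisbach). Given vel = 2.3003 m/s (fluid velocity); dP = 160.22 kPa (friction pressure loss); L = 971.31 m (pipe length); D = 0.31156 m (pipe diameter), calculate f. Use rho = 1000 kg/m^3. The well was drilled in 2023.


f = dP*1000 / ((L/D)*(rho*vel^2/2))
f = 160.22*1000 / ((971.31/0.31156)*(1000*2.3003^2/2))
f = 0.019425


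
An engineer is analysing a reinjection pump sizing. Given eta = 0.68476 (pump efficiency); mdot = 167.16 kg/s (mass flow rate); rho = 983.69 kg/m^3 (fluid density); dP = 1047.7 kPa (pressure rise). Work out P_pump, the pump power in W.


P_pump = mdot * dP / (rho * eta)
P_pump = 167.16 * 1047.7 / (983.69 * 0.68476)
P_pump = 259.9996 kW
Convert: 259.9996 kW * 1000.0 = 2.6000e+05 W
P_pump = 2.6000e+05 W


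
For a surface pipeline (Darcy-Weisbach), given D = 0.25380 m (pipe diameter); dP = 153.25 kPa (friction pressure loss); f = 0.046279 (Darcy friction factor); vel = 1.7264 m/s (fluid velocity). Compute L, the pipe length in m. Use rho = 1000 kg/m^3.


L = dP*1000*D / (f*rho*vel^2/2)
L = 153.25*1000*0.25380 / (0.046279*1000*1.7264^2/2)
L = 563.97 m


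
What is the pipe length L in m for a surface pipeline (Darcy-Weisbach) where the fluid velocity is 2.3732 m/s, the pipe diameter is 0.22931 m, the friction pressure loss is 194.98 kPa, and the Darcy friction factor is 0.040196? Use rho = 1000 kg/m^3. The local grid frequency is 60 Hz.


L = dP*1000*D / (f*rho*vel^2/2)
L = 194.98*1000*0.22931 / (0.040196*1000*2.3732^2/2)
L = 394.99 m


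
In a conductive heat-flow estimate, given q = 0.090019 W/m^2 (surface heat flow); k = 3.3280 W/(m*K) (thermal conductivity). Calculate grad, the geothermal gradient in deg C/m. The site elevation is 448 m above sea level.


grad = q * 1000 / k
grad = 0.090019 * 1000 / 3.3280
grad = 27.04898 deg C/km
Convert: 27.04898 deg C/km * 0.001 = 0.027049 deg C/m
grad = 0.027049 deg C/m


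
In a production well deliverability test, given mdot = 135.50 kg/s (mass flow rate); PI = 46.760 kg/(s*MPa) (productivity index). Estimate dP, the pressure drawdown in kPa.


dP = mdot * 1000 / PI
dP = 135.50 * 1000 / 46.760
dP = 2897.8 kPa


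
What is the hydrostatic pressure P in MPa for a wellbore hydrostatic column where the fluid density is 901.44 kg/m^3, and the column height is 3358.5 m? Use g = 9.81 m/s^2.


P = rho * g * h / 1e6
P = 901.44 * 9.81 * 3358.5 / 1e6
P = 29.700 MPa


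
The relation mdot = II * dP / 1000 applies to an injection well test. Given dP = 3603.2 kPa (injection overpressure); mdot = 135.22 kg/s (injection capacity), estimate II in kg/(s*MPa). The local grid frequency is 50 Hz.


II = mdot * 1000 / dP
II = 135.22 * 1000 / 3603.2
II = 37.528 kg/(s*MPa)


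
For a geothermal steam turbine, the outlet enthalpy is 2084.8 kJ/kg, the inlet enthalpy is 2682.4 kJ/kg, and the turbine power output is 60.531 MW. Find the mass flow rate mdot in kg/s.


mdot = P * 1000 / (h_in - h_out)
mdot = 60.531 * 1000 / (2682.4 - 2084.8)
mdot = 101.29 kg/s


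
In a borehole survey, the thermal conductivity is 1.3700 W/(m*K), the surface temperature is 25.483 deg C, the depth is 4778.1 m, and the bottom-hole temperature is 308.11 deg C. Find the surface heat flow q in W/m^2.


Step 1: grad = (T_d - T_surf)/d * 1000 = (308.11 - 25.483)/4778.1 * 1000 = 59.15050 deg C/km
Step 2: q = k * grad / 1000 = 1.37 * 59.15050 / 1000 = 0.081036 W/m^2
q = 0.081036 W/m^2


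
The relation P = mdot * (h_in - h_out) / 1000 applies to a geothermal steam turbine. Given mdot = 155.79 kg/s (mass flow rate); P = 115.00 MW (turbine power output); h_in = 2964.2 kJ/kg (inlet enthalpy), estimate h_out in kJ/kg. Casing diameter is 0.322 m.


h_out = h_in - P * 1000 / mdot
h_out = 2964.2 - 115.00 * 1000 / 155.79
h_out = 2226.0 kJ/kg


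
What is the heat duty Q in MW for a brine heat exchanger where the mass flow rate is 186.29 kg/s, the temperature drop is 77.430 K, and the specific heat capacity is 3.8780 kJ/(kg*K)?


Q = mdot * cp * dT / 1000
Q = 186.29 * 3.8780 * 77.430 / 1000
Q = 55.938 MW


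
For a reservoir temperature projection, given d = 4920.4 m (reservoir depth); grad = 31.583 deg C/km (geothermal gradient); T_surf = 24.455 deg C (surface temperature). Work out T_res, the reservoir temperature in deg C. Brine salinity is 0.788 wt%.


T_res = T_surf + grad * d / 1000
T_res = 24.455 + 31.583 * 4920.4 / 1000
T_res = 179.86 deg C


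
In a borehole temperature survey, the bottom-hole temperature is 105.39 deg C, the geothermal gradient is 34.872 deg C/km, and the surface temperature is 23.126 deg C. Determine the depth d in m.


d = (T_d - T_surf) / grad * 1000
d = (105.39 - 23.126) / 34.872 * 1000
d = 2359.0 m


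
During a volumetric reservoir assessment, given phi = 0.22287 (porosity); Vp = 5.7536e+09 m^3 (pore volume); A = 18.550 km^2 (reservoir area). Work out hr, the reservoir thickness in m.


hr = Vp / (A * 1e6 * phi)
hr = 5.7536e+09 / (18.550 * 1e6 * 0.22287)
hr = 1391.7 m


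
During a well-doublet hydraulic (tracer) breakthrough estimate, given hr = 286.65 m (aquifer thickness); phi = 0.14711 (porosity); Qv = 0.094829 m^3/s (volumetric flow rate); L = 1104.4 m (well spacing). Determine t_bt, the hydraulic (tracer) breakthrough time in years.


t_bt = pi * hr * phi * L^2 / (3 * Qv) / (365.25*86400)
t_bt = pi * 286.65 * 0.14711 * 1104.4^2 / (3 * 0.094829) / (365.25*86400)
t_bt = 17.998 years


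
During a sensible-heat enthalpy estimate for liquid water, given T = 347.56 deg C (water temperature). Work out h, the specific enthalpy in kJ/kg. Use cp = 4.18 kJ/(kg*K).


h = cp * T
h = 4.18 * 347.56
h = 1452.8 kJ/kg


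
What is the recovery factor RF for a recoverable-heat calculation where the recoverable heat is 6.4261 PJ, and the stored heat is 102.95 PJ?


RF = Q_rec / Q_s
RF = 6.4261 / 102.95
RF = 0.062420


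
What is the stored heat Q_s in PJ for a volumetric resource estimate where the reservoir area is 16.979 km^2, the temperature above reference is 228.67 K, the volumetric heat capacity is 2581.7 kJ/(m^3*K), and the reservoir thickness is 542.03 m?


Step 1: Vr = A*1e6*hr = 16.979*1e6*542.03 = 9.203127e+09 m^3
Step 2: Q_s = Vr*rhoc*dT/1e12 = 9.203127e+09*2581.7*228.67/1e12 = 5433.1 PJ
Q_s = 5433.1 PJ


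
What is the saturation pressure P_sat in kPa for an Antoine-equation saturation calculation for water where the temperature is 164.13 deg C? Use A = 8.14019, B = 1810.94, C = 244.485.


P_sat = 10^(A - B/(C + T)) / 760 * 0.101325
P_sat = 10^(8.14019 - 1810.94/(244.485 + 164.13)) / 760 * 0.101325
P_sat = 0.6810751 MPa
Convert: 0.6810751 MPa * 1000.0 = 681.08 kPa
P_sat = 681.08 kPa


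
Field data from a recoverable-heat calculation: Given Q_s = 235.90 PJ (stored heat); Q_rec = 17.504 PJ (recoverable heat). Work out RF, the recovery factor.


RF = Q_rec / Q_s
RF = 17.504 / 235.90
RF = 0.074201


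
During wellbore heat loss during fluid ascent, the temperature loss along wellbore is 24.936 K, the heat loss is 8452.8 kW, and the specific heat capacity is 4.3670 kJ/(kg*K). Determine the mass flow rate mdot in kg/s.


mdot = Q_loss / (cp * dT)
mdot = 8452.8 / (4.3670 * 24.936)
mdot = 77.623 kg/s


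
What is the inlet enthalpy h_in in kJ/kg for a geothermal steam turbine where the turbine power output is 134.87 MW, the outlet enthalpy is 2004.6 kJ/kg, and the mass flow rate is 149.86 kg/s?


h_in = h_out + P * 1000 / mdot
h_in = 2004.6 + 134.87 * 1000 / 149.86
h_in = 2904.6 kJ/kg


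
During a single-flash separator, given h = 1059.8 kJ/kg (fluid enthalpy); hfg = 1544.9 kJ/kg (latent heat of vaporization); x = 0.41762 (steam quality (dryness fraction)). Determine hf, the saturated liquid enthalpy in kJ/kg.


hf = h - x * hfg
hf = 1059.8 - 0.41762 * 1544.9
hf = 414.62 kJ/kg


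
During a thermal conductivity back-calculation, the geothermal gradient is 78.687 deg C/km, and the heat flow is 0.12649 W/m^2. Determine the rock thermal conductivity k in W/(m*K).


k = q / (grad / 1000)
k = 0.12649 / (78.687 / 1000)
k = 1.6075 W/(m*K)


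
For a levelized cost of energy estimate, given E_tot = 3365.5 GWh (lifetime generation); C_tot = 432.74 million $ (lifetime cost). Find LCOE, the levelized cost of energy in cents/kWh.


LCOE = C_tot / E_tot * 100
LCOE = 432.74 / 3365.5 * 100
LCOE = 12.858 cents/kWh


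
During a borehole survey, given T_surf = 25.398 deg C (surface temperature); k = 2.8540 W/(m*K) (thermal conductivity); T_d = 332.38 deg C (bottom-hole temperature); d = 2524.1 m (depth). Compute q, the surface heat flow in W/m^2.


Step 1: grad = (T_d - T_surf)/d * 1000 = (332.38 - 25.398)/2524.1 * 1000 = 121.6204 deg C/km
Step 2: q = k * grad / 1000 = 2.854 * 121.6204 / 1000 = 0.34710 W/m^2
q = 0.34710 W/m^2


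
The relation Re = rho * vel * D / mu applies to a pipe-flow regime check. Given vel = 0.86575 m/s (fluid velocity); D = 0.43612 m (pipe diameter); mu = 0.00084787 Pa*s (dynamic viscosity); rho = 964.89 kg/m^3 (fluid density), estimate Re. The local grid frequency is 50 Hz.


Re = rho * vel * D / mu
Re = 964.89 * 0.86575 * 0.43612 / 0.00084787
Re = 4.2968e+05


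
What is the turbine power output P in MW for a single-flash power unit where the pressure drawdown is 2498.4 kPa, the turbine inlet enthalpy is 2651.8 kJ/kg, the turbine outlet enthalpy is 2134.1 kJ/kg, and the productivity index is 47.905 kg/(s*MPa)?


Step 1: mdot = PI * dP / 1000 = 47.905 * 2498.4 / 1000 = 119.6859 kg/s
Step 2: P = mdot*(h_in - h_out)/1000 = 119.6859*(2651.8 - 2134.1)/1000 = 61.961 MW
P = 61.961 MW


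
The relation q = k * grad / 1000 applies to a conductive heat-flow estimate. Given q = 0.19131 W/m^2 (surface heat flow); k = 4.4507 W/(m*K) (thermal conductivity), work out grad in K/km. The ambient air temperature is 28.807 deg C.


grad = q * 1000 / k
grad = 0.19131 * 1000 / 4.4507
grad = 42.98425 deg C/km
Convert: 42.98425 deg C/km * 1.0 = 42.984 K/km
grad = 42.984 K/km


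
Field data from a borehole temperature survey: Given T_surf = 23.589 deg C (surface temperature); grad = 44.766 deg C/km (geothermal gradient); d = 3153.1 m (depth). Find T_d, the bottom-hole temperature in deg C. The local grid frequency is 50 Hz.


T_d = T_surf + grad * d / 1000
T_d = 23.589 + 44.766 * 3153.1 / 1000
T_d = 164.74 deg C


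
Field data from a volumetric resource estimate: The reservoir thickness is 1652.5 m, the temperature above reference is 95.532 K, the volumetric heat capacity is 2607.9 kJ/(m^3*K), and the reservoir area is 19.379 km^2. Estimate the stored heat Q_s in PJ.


Step 1: Vr = A*1e6*hr = 19.379*1e6*1652.5 = 3.202380e+10 m^3
Step 2: Q_s = Vr*rhoc*dT/1e12 = 3.202380e+10*2607.9*95.532/1e12 = 7978.3 PJ
Q_s = 7978.3 PJ


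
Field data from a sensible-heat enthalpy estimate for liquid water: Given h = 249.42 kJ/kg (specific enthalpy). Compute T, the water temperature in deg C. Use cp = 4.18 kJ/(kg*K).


T = h / cp
T = 249.42 / 4.18
T = 59.670 deg C


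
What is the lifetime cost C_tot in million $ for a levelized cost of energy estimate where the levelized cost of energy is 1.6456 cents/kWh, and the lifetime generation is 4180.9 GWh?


C_tot = LCOE / 100 * E_tot
C_tot = 1.6456 / 100 * 4180.9
C_tot = 68.801 million $


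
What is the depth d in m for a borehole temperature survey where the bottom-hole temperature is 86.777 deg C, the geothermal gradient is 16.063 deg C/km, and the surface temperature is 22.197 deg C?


d = (T_d - T_surf) / grad * 1000
d = (86.777 - 22.197) / 16.063 * 1000
d = 4020.4 m


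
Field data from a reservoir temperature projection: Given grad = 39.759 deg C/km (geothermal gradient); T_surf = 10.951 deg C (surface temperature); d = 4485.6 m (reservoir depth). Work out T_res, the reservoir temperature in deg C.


T_res = T_surf + grad * d / 1000
T_res = 10.951 + 39.759 * 4485.6 / 1000
T_res = 189.29 deg C


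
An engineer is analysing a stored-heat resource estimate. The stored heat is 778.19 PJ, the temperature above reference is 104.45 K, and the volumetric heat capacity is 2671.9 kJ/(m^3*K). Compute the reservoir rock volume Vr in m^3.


Vr = Q_s * 1e12 / (rhoc * dT)
Vr = 778.19 * 1e12 / (2671.9 * 104.45)
Vr = 2.7884e+09 m^3


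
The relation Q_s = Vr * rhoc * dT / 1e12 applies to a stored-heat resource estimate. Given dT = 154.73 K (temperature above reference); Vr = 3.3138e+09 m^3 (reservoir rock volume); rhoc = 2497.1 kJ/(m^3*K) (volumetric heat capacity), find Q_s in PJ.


Q_s = Vr * rhoc * dT / 1e12
Q_s = 3.3138e+09 * 2497.1 * 154.73 / 1e12
Q_s = 1280.4 PJ


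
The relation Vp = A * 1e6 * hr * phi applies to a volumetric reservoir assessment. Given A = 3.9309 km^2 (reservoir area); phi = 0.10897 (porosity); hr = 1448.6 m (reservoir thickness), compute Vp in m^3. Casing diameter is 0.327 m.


Vp = A * 1e6 * hr * phi
Vp = 3.9309 * 1e6 * 1448.6 * 0.10897
Vp = 6.2051e+08 m^3


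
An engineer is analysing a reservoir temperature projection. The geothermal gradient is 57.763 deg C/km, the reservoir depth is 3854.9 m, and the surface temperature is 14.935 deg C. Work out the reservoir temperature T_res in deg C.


T_res = T_surf + grad * d / 1000
T_res = 14.935 + 57.763 * 3854.9 / 1000
T_res = 237.61 deg C


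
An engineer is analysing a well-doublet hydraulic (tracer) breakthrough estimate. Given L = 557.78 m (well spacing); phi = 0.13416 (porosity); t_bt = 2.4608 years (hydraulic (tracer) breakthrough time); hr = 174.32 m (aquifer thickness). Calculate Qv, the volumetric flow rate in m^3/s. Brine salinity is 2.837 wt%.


Qv = pi*hr*phi*L^2 / (3*t_bt*365.25*86400)
Qv = pi*174.32*0.13416*557.78^2 / (3*2.4608*365.25*86400)
Qv = 0.098117 m^3/s


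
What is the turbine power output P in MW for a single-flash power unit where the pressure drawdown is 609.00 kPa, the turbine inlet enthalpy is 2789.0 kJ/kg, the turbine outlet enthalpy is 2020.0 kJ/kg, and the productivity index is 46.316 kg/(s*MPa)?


Step 1: mdot = PI * dP / 1000 = 46.316 * 609.0 / 1000 = 28.20644 kg/s
Step 2: P = mdot*(h_in - h_out)/1000 = 28.20644*(2789.0 - 2020.0)/1000 = 21.691 MW
P = 21.691 MW


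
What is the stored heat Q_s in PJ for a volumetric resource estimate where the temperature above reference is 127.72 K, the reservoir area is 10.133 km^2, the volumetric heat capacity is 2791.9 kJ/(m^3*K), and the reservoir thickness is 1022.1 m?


Step 1: Vr = A*1e6*hr = 10.133*1e6*1022.1 = 1.035694e+10 m^3
Step 2: Q_s = Vr*rhoc*dT/1e12 = 1.035694e+10*2791.9*127.72/1e12 = 3693.1 PJ
Q_s = 3693.1 PJ


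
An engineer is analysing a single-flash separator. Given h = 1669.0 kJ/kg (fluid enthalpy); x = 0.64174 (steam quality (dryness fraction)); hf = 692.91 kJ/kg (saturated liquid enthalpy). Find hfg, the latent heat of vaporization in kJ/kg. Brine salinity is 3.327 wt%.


hfg = (h - hf) / x
hfg = (1669.0 - 692.91) / 0.64174
hfg = 1521.0 kJ/kg


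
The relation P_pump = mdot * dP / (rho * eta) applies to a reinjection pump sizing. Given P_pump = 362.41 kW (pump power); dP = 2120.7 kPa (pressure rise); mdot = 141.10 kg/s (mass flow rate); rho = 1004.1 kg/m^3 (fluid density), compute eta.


eta = mdot * dP / (rho * P_pump)
eta = 141.10 * 2120.7 / (1004.1 * 362.41)
eta = 0.82230


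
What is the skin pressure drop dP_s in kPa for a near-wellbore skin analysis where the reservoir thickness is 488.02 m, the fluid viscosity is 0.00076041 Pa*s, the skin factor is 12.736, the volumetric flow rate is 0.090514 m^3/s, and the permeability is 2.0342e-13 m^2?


dP_s = S * q * mu / (2*pi*k*hr) / 1000
dP_s = 12.736 * 0.090514 * 0.00076041 / (2*pi*2.0342e-13*488.02) / 1000
dP_s = 1405.4 kPa


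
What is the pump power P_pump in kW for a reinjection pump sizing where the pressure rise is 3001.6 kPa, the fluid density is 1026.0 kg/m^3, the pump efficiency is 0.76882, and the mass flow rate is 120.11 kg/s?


P_pump = mdot * dP / (rho * eta)
P_pump = 120.11 * 3001.6 / (1026.0 * 0.76882)
P_pump = 457.05 kW


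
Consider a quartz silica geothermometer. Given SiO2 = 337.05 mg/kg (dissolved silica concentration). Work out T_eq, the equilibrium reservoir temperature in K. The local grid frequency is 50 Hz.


T_eq = 1309 / (5.19 - log10(SiO2)) - 273.15
T_eq = 1309 / (5.19 - log10(337.05)) - 273.15
T_eq = 218.5291 deg C
Convert to K: 218.5291 + 273.15 = 491.68 K
T_eq = 491.68 K


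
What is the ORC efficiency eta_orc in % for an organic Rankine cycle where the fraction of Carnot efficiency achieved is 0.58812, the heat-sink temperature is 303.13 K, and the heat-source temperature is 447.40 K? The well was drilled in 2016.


eta_orc = (1 - Tc/Th) * f * 100
eta_orc = (1 - 303.13/447.40) * 0.58812 * 100
eta_orc = 18.965 %


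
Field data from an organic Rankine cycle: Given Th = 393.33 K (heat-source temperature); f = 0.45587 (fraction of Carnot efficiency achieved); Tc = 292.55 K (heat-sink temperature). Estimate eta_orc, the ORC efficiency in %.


eta_orc = (1 - Tc/Th) * f * 100
eta_orc = (1 - 292.55/393.33) * 0.45587 * 100
eta_orc = 11.680 %


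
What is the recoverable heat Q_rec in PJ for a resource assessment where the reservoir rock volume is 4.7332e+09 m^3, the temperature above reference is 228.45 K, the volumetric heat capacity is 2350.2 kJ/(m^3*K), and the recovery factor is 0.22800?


Step 1: Q_s = Vr*rhoc*dT/1e12 = 4.7332e+09*2350.2*228.45/1e12 = 2541.270 PJ
Step 2: Q_rec = Q_s * RF = 2541.270 * 0.228 = 579.41 PJ
Q_rec = 579.41 PJ


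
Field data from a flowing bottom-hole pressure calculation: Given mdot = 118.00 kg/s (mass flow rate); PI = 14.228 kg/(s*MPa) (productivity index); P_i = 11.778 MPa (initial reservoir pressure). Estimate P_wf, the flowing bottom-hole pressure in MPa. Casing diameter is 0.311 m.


P_wf = P_i - mdot / PI
P_wf = 11.778 - 118.00 / 14.228
P_wf = 3.4845 MPa


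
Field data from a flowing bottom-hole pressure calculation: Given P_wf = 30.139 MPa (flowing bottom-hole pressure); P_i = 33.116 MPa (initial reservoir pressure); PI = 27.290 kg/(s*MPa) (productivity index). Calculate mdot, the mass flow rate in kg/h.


mdot = (P_i - P_wf) * PI
mdot = (33.116 - 30.139) * 27.290
mdot = 81.24233 kg/s
Convert: 81.24233 kg/s * 3600.0 = 2.9247e+05 kg/h
mdot = 2.9247e+05 kg/h


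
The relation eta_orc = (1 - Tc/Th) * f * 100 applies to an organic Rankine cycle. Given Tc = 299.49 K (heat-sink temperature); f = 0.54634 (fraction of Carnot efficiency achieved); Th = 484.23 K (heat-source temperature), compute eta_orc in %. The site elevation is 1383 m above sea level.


eta_orc = (1 - Tc/Th) * f * 100
eta_orc = (1 - 299.49/484.23) * 0.54634 * 100
eta_orc = 20.844 %


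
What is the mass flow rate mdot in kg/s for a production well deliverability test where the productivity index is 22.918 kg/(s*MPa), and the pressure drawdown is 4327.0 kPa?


mdot = PI * dP / 1000
mdot = 22.918 * 4327.0 / 1000
mdot = 99.166 kg/s


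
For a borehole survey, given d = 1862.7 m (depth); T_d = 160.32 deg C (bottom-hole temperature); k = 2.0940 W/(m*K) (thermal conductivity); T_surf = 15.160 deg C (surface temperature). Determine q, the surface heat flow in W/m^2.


Step 1: grad = (T_d - T_surf)/d * 1000 = (160.32 - 15.16)/1862.7 * 1000 = 77.92989 deg C/km
Step 2: q = k * grad / 1000 = 2.094 * 77.92989 / 1000 = 0.16319 W/m^2
q = 0.16319 W/m^2


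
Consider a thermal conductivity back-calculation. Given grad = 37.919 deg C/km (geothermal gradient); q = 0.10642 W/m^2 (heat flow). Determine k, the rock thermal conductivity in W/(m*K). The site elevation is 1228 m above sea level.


k = q / (grad / 1000)
k = 0.10642 / (37.919 / 1000)
k = 2.8065 W/(m*K)


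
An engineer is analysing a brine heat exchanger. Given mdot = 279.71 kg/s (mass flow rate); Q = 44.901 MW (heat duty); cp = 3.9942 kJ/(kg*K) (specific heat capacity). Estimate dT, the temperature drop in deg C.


dT = Q * 1000 / (mdot * cp)
dT = 44.901 * 1000 / (279.71 * 3.9942)
dT = 40.19002 K
Convert (temperature difference, 1 K = 1 deg C): 40.19002 K = 40.19002 deg C
dT = 40.190 deg C


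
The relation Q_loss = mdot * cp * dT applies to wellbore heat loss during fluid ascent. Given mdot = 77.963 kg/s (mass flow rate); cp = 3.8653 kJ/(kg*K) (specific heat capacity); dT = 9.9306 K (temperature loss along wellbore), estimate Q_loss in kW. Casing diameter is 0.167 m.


Q_loss = mdot * cp * dT
Q_loss = 77.963 * 3.8653 * 9.9306
Q_loss = 2992.6 kW
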